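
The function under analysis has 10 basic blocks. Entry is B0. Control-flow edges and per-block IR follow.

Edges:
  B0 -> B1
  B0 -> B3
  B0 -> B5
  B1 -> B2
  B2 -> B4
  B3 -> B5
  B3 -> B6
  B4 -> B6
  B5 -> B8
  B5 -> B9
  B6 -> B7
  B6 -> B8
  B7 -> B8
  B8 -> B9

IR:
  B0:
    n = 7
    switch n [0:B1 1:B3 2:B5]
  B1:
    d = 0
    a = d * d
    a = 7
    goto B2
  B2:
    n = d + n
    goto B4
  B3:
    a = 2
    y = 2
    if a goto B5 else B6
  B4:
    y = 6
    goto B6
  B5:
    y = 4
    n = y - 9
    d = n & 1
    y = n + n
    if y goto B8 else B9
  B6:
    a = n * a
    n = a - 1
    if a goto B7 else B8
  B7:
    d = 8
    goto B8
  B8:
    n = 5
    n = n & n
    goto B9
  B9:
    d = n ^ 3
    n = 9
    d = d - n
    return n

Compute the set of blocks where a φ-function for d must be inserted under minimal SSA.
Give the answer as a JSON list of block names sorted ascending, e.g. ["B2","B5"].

Answer: ["B6", "B8", "B9"]

Working:
idom tree: B1←B0 B2←B1 B3←B0 B4←B2 B5←B0 B6←B0 B7←B6 B8←B0 B9←B0
Join-block Dom:
  B5: preds {B0,B3}: {B0} ∩ {B0,B3} = {B0}; idom=B0
  B6: preds {B3,B4}: {B0,B3} ∩ {B0,B1,B2,B4} = {B0}; idom=B0
  B8: preds {B5,B6,B7}: {B0,B5} ∩ {B0,B6} ∩ {B0,B6,B7} = {B0}; idom=B0
  B9: preds {B5,B8}: {B0,B5} ∩ {B0,B8} = {B0}; idom=B0

DF walk-up:
  B5←B0: walk · to B0
  B5←B3: walk B3 to B0
  B6←B3: walk B3 to B0
  B6←B4: walk B4→B2→B1 to B0
  B8←B5: walk B5 to B0
  B8←B6: walk B6 to B0
  B8←B7: walk B7→B6 to B0
  B9←B5: walk B5 to B0
  B9←B8: walk B8 to B0
  B0 → ∅
  B1 → {B6}
  B2 → {B6}
  B3 → {B5,B6}
  B4 → {B6}
  B5 → {B8,B9}
  B6 → {B8}
  B7 → {B8}
  B8 → {B9}
  B9 → ∅

φ for d: defs {B1,B5,B7,B9}
  DF⁺ = {B6,B8,B9}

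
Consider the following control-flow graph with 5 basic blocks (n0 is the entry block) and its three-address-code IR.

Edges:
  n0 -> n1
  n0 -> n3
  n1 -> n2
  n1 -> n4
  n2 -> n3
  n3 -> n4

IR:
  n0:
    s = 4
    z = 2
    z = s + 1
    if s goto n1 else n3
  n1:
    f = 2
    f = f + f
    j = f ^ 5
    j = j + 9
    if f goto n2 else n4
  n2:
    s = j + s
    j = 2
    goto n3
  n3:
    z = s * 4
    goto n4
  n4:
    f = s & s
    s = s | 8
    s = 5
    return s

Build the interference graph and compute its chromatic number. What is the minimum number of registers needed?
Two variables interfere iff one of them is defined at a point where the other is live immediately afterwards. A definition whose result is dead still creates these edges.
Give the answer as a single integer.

Answer: 3

Analysis:
def/use:
  n0: def={s,z} ue=∅
  n1: def={f,j} ue=∅
  n2: def={j,s} ue={j,s}
  n3: def={z} ue={s}
  n4: def={f,s} ue={s}

Live sets:
  live n0: ∅→{s}
  live n1: {s}→{j,s}
  live n2: {j,s}→{s}
  live n3: {s}→{s}
  live n4: {s}→∅

Interfere edges:
  f↔{j,s}
  j↔{f,s}
  s↔{f,j,z}
  z↔{s}

Chromatic number:
  clique {f,j,s} ⇒ need ≥ 3
  3-colouring: R0={s}  R1={f,z}  R2={j}
  χ = 3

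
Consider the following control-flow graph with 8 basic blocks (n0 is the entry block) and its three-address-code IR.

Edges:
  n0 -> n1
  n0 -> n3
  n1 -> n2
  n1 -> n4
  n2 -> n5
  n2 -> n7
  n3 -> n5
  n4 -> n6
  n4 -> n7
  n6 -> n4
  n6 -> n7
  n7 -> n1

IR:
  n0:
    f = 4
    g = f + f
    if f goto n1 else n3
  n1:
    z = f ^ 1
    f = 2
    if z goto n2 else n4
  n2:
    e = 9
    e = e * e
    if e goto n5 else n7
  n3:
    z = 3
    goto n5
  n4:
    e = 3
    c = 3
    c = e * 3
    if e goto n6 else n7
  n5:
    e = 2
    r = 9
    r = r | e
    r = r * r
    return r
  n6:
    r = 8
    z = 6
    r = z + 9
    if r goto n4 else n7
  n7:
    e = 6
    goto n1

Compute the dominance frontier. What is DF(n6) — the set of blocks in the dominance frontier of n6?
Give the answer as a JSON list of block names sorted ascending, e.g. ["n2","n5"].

Answer: ["n4", "n7"]

Derivation:
idom tree: n1←n0 n2←n1 n3←n0 n4←n1 n5←n0 n6←n4 n7←n1
Dom∩ at merges:
  n1: preds {n0,n7}: {n0} ∩ {n0,n1,n7} = {n0}; idom=n0
  n4: preds {n1,n6}: {n0,n1} ∩ {n0,n1,n4,n6} = {n0,n1}; idom=n1
  n5: preds {n2,n3}: {n0,n1,n2} ∩ {n0,n3} = {n0}; idom=n0
  n7: preds {n2,n4,n6}: {n0,n1,n2} ∩ {n0,n1,n4} ∩ {n0,n1,n4,n6} = {n0,n1}; idom=n1

Frontier:
  n1←n0: walk · to n0
  n1←n7: walk n7→n1 to n0
  n4←n1: walk · to n1
  n4←n6: walk n6→n4 to n1
  n5←n2: walk n2→n1 to n0
  n5←n3: walk n3 to n0
  n7←n2: walk n2 to n1
  n7←n4: walk n4 to n1
  n7←n6: walk n6→n4 to n1
  n0: DF=∅
  n1: DF={n1,n5}
  n2: DF={n5,n7}
  n3: DF={n5}
  n4: DF={n4,n7}
  n5: DF=∅
  n6: DF={n4,n7}
  n7: DF={n1}

DF(n6) = ["n4", "n7"]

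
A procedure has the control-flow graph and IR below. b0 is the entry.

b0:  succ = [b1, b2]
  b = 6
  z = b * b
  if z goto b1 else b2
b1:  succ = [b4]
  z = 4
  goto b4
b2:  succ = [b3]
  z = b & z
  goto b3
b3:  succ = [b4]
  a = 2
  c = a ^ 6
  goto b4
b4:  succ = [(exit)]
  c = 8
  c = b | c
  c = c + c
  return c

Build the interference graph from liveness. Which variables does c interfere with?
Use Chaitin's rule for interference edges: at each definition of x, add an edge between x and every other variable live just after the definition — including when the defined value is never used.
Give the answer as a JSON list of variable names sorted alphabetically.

Per-block:
  b0 def {b,z} use ∅
  b1 def {z} use ∅
  b2 def {z} use {b,z}
  b3 def {a,c} use ∅
  b4 def {c} use {b}

Liveness:
  b0: in=∅ out={b,z}
  b1: in={b} out={b}
  b2: in={b,z} out={b}
  b3: in={b} out={b}
  b4: in={b} out=∅

Interference:
  a↔{b}
  b↔{a,c,z}
  c↔{b}
  z↔{b}

N(c) = ["b"]

Answer: ["b"]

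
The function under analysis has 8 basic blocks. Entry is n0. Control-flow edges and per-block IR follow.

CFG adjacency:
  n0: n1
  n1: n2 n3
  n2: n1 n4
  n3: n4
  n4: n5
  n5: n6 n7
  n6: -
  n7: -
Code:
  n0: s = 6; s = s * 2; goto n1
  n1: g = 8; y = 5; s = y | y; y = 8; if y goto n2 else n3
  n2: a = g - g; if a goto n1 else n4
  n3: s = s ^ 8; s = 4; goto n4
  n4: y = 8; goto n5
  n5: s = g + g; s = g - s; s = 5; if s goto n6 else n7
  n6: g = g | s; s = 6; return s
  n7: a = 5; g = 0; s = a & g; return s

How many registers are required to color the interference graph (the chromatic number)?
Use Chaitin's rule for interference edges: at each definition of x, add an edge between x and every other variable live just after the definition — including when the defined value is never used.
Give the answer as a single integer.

Answer: 3

Derivation:
Per-block:
  n0: def={s} ue=∅
  n1: def={g,s,y} ue=∅
  n2: def={a} ue={g}
  n3: def={s} ue={s}
  n4: def={y} ue=∅
  n5: def={s} ue={g}
  n6: def={g,s} ue={g,s}
  n7: def={a,g,s} ue=∅

Liveness:
  live n0: ∅→∅
  live n1: ∅→{g,s}
  live n2: {g}→{g}
  live n3: {g,s}→{g}
  live n4: {g}→{g}
  live n5: {g}→{g,s}
  live n6: {g,s}→∅
  live n7: ∅→∅

Interfere edges:
  a↔{g}
  g↔{a,s,y}
  s↔{g,y}
  y↔{g,s}

Registers:
  clique {g,s,y} ⇒ need ≥ 3
  3-colouring: R0={g}  R1={a,s}  R2={y}
  χ = 3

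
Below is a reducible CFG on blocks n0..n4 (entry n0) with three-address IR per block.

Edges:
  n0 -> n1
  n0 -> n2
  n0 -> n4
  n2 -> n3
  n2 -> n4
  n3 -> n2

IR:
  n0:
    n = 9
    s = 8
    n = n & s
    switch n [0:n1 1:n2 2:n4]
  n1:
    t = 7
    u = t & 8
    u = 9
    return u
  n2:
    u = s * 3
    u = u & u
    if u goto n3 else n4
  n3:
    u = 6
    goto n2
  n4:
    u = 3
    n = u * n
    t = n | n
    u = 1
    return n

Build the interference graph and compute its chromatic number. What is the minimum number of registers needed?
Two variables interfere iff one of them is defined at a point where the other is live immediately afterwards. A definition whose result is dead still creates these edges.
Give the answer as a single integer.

Block summaries:
  n0: def={n,s} ue=∅
  n1: def={t,u} ue=∅
  n2: def={u} ue={s}
  n3: def={u} ue=∅
  n4: def={n,t,u} ue={n}

Backward fixpoint:
  n0 li=∅ lo={n,s}
  n1 li=∅ lo=∅
  n2 li={n,s} lo={n,s}
  n3 li={n,s} lo={n,s}
  n4 li={n} lo=∅

Interfere edges:
  n — {s,t,u}
  s — {n,u}
  t — {n}
  u — {n,s}

Colouring:
  {n,s,u} pairwise interfere (3-clique) ⇒ χ ≥ 3
  3-colouring: r0={n}  r1={s,t}  r2={u}
  χ = 3

Answer: 3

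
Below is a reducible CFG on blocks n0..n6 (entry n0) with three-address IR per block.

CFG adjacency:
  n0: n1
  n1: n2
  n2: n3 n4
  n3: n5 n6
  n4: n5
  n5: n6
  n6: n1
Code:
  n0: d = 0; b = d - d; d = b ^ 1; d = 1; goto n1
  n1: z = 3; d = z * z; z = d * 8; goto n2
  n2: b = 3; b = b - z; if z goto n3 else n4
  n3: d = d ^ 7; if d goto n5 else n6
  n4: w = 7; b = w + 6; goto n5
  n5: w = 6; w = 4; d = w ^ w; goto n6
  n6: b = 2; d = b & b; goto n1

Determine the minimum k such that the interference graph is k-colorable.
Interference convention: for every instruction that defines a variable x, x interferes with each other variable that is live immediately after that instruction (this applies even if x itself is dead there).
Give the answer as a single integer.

Per-block:
  n0: {b,d} / ∅
  n1: {d,z} / ∅
  n2: {b} / {z}
  n3: {d} / {d}
  n4: {b,w} / ∅
  n5: {d,w} / ∅
  n6: {b,d} / ∅

Backward fixpoint:
  live n0: ∅→∅
  live n1: ∅→{d,z}
  live n2: {d,z}→{d}
  live n3: {d}→∅
  live n4: ∅→∅
  live n5: ∅→∅
  live n6: ∅→∅

Interference:
  b↔{d,z}
  d↔{b,z}
  w↔∅
  z↔{b,d}

Chromatic number:
  lower bound: {b,d,z} mutually conflict ⇒ χ ≥ 3
  assign b→r0 d→r1 w→r0 z→r2 — no edge inside a register ⇒ χ ≤ 3
  χ = 3

Answer: 3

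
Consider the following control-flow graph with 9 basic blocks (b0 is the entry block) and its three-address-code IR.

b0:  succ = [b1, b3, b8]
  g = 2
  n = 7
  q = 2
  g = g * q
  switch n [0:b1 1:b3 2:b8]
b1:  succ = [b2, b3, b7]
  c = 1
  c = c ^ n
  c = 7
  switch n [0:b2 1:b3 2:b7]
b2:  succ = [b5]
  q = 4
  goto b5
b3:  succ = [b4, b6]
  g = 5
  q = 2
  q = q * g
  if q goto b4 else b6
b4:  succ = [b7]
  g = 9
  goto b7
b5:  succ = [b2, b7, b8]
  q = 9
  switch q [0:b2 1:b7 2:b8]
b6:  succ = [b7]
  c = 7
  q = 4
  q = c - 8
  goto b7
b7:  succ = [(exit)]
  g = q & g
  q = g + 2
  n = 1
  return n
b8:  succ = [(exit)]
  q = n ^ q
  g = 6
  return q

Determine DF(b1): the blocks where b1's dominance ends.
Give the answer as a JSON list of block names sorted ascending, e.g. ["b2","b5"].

Answer: ["b3", "b7", "b8"]

Derivation:
idom tree: b1←b0 b2←b1 b3←b0 b4←b3 b5←b2 b6←b3 b7←b0 b8←b0
Join-block Dom:
  b2: preds {b1,b5}: {b0,b1} ∩ {b0,b1,b2,b5} = {b0,b1}; idom=b1
  b3: preds {b0,b1}: {b0} ∩ {b0,b1} = {b0}; idom=b0
  b7: preds {b1,b4,b5,b6}: {b0,b1} ∩ {b0,b3,b4} ∩ {b0,b1,b2,b5} ∩ {b0,b3,b6} = {b0}; idom=b0
  b8: preds {b0,b5}: {b0} ∩ {b0,b1,b2,b5} = {b0}; idom=b0

DF walk-up:
  b2←b1: walk · to b1
  b2←b5: walk b5→b2 to b1
  b3←b0: walk · to b0
  b3←b1: walk b1 to b0
  b7←b1: walk b1 to b0
  b7←b4: walk b4→b3 to b0
  b7←b5: walk b5→b2→b1 to b0
  b7←b6: walk b6→b3 to b0
  b8←b0: walk · to b0
  b8←b5: walk b5→b2→b1 to b0
  b0 → ∅
  b1 → {b3,b7,b8}
  b2 → {b2,b7,b8}
  b3 → {b7}
  b4 → {b7}
  b5 → {b2,b7,b8}
  b6 → {b7}
  b7 → ∅
  b8 → ∅

DF(b1) = ["b3", "b7", "b8"]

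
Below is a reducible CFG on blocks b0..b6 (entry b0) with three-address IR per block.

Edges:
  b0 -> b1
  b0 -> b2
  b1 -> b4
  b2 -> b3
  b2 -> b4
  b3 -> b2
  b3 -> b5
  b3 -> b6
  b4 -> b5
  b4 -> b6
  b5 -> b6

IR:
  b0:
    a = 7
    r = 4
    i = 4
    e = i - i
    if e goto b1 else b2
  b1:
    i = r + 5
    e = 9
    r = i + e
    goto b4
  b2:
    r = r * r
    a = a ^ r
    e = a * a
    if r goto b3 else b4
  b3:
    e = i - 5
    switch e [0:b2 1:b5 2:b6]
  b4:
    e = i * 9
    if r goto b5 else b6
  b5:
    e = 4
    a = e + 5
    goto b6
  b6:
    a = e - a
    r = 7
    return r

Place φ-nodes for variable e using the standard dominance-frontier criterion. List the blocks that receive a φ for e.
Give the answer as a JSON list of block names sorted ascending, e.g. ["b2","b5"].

idom tree: b1←b0 b2←b0 b3←b2 b4←b0 b5←b0 b6←b0
Dom∩ at merges:
  b2: preds {b0,b3}: {b0} ∩ {b0,b2,b3} = {b0}; idom=b0
  b4: preds {b1,b2}: {b0,b1} ∩ {b0,b2} = {b0}; idom=b0
  b5: preds {b3,b4}: {b0,b2,b3} ∩ {b0,b4} = {b0}; idom=b0
  b6: preds {b3,b4,b5}: {b0,b2,b3} ∩ {b0,b4} ∩ {b0,b5} = {b0}; idom=b0

DF walk-up:
  join b2 pred b0: · stop@b0
  join b2 pred b3: b3→b2 stop@b0
  join b4 pred b1: b1 stop@b0
  join b4 pred b2: b2 stop@b0
  join b5 pred b3: b3→b2 stop@b0
  join b5 pred b4: b4 stop@b0
  join b6 pred b3: b3→b2 stop@b0
  join b6 pred b4: b4 stop@b0
  join b6 pred b5: b5 stop@b0
  b0 → ∅
  b1 → {b4}
  b2 → {b2,b4,b5,b6}
  b3 → {b2,b5,b6}
  b4 → {b5,b6}
  b5 → {b6}
  b6 → ∅

φ for e: defs {b0,b1,b2,b3,b4,b5}
  DF⁺ = {b2,b4,b5,b6}

Answer: ["b2", "b4", "b5", "b6"]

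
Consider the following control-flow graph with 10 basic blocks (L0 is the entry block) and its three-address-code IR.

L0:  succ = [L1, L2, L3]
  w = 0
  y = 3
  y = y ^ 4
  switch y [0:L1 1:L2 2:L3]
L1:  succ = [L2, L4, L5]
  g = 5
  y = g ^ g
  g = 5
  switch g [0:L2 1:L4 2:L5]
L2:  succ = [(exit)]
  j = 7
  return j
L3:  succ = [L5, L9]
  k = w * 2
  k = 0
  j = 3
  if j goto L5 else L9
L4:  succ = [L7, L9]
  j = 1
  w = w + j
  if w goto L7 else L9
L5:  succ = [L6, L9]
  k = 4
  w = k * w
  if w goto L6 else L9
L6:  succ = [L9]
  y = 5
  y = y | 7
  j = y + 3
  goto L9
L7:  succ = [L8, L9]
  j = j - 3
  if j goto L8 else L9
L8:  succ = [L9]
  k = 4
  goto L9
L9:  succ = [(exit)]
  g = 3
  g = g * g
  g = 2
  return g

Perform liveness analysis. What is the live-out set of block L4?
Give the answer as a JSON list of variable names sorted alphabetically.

Answer: ["j"]

Analysis:
Per-block:
  L0 def {w,y} use ∅
  L1 def {g,y} use ∅
  L2 def {j} use ∅
  L3 def {j,k} use {w}
  L4 def {j,w} use {w}
  L5 def {k,w} use {w}
  L6 def {j,y} use ∅
  L7 def {j} use {j}
  L8 def {k} use ∅
  L9 def {g} use ∅

Live sets:
  L0: in=∅ out={w}
  L1: in={w} out={w}
  L2: in=∅ out=∅
  L3: in={w} out={w}
  L4: in={w} out={j}
  L5: in={w} out=∅
  L6: in=∅ out=∅
  L7: in={j} out=∅
  L8: in=∅ out=∅
  L9: in=∅ out=∅

live-out(L4) = ["j"]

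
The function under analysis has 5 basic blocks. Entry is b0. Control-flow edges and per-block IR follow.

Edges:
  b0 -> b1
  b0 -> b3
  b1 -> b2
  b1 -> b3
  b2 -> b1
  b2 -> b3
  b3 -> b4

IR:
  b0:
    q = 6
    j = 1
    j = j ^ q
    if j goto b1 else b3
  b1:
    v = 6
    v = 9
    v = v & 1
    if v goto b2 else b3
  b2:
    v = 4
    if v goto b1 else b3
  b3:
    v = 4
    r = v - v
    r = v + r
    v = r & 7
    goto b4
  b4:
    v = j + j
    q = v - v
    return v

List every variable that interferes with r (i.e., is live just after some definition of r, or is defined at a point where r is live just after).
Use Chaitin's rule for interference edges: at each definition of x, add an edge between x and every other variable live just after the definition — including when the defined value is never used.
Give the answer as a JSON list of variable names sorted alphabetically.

Answer: ["j", "v"]

Analysis:
def/use:
  b0: def={j,q} ue=∅
  b1: def={v} ue=∅
  b2: def={v} ue=∅
  b3: def={r,v} ue=∅
  b4: def={q,v} ue={j}

Liveness:
  b0 li=∅ lo={j}
  b1 li={j} lo={j}
  b2 li={j} lo={j}
  b3 li={j} lo={j}
  b4 li={j} lo=∅

Interference:
  j: {q,r,v}
  q: {j,v}
  r: {j,v}
  v: {j,q,r}

N(r) = ["j", "v"]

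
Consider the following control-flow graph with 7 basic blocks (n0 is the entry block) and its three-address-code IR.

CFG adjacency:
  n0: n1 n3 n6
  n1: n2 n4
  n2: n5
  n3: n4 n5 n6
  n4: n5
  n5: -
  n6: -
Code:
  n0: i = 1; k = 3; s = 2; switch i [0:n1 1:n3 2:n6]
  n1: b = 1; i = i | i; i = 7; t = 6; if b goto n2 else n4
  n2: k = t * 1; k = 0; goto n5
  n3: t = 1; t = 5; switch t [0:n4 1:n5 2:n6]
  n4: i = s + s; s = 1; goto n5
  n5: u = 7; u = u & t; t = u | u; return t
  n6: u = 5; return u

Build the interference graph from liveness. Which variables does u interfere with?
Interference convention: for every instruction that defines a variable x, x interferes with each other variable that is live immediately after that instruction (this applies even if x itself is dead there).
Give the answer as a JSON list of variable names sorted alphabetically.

def/use:
  n0: {i,k,s} / ∅
  n1: {b,i,t} / {i}
  n2: {k} / {t}
  n3: {t} / ∅
  n4: {i,s} / {s}
  n5: {t,u} / {t}
  n6: {u} / ∅

Live sets:
  n0 li=∅ lo={i,s}
  n1 li={i,s} lo={s,t}
  n2 li={t} lo={t}
  n3 li={s} lo={s,t}
  n4 li={s,t} lo={t}
  n5 li={t} lo=∅
  n6 li=∅ lo=∅

Interference:
  b — {i,s,t}
  i — {b,k,s,t}
  k — {i,t}
  s — {b,i,t}
  t — {b,i,k,s,u}
  u — {t}

N(u) = ["t"]

Answer: ["t"]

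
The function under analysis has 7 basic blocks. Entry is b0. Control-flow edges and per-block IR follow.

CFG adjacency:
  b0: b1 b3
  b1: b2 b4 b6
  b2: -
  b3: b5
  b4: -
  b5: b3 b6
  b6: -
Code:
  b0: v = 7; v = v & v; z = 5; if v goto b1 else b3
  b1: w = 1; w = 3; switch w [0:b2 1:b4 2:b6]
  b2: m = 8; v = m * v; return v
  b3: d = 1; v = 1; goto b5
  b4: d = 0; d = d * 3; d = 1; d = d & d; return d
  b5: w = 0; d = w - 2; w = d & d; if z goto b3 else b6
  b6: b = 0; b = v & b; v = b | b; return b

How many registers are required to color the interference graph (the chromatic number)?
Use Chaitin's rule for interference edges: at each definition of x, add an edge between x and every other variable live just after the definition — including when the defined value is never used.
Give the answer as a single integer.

Answer: 3

Derivation:
Per-block:
  b0: def={v,z} ue=∅
  b1: def={w} ue=∅
  b2: def={m,v} ue={v}
  b3: def={d,v} ue=∅
  b4: def={d} ue=∅
  b5: def={d,w} ue={z}
  b6: def={b,v} ue={v}

Live sets:
  b0 li=∅ lo={v,z}
  b1 li={v} lo={v}
  b2 li={v} lo=∅
  b3 li={z} lo={v,z}
  b4 li=∅ lo=∅
  b5 li={v,z} lo={v,z}
  b6 li={v} lo=∅

Interfere edges:
  b — {v}
  d — {v,z}
  m — {v}
  v — {b,d,m,w,z}
  w — {v,z}
  z — {d,v,w}

Registers:
  clique {d,v,z} ⇒ need ≥ 3
  assign b→R1 d→R2 m→R1 v→R0 w→R2 z→R1 — no edge inside a register ⇒ χ ≤ 3
  χ = 3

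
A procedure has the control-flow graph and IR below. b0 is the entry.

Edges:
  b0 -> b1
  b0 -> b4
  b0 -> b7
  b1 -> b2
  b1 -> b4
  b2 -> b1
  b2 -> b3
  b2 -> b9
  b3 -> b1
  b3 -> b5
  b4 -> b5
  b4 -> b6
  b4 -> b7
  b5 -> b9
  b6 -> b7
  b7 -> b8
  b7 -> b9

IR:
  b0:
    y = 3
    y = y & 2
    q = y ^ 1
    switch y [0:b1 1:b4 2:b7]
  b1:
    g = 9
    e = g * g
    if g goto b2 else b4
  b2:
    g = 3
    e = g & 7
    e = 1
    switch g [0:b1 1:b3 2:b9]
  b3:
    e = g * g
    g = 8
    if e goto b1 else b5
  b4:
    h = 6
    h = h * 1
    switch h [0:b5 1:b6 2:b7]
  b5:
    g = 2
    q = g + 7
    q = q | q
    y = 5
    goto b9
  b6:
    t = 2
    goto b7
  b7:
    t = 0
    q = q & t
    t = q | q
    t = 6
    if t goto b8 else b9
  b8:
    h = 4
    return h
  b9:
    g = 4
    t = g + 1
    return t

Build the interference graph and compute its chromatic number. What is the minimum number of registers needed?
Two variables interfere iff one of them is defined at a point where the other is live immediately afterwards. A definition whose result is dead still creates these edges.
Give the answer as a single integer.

Answer: 3

Derivation:
Block summaries:
  b0 def {q,y} use ∅
  b1 def {e,g} use ∅
  b2 def {e,g} use ∅
  b3 def {e,g} use {g}
  b4 def {h} use ∅
  b5 def {g,q,y} use ∅
  b6 def {t} use ∅
  b7 def {q,t} use {q}
  b8 def {h} use ∅
  b9 def {g,t} use ∅

Backward fixpoint:
  b0 li=∅ lo={q}
  b1 li={q} lo={q}
  b2 li={q} lo={g,q}
  b3 li={g,q} lo={q}
  b4 li={q} lo={q}
  b5 li=∅ lo=∅
  b6 li={q} lo={q}
  b7 li={q} lo=∅
  b8 li=∅ lo=∅
  b9 li=∅ lo=∅

Interference:
  e — {g,q}
  g — {e,q}
  h — {q}
  q — {e,g,h,t,y}
  t — {q}
  y — {q}

Chromatic number:
  clique {e,g,q} ⇒ need ≥ 3
  3-colouring: r0={q}  r1={e,h,t,y}  r2={g}
  χ = 3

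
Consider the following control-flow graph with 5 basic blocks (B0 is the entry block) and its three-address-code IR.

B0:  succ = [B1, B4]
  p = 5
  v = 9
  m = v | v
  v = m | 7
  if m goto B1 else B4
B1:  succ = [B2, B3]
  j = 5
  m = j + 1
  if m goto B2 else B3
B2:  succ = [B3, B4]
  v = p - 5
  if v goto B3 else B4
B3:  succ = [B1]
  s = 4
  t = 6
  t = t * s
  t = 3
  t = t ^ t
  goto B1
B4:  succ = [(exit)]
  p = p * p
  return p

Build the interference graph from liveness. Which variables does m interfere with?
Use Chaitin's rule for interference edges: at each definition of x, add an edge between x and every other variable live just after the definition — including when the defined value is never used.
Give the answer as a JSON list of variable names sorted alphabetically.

def/use:
  B0: {m,p,v} / ∅
  B1: {j,m} / ∅
  B2: {v} / {p}
  B3: {s,t} / ∅
  B4: {p} / {p}

Live sets:
  live B0: ∅→{p}
  live B1: {p}→{p}
  live B2: {p}→{p}
  live B3: {p}→{p}
  live B4: {p}→∅

Interference:
  j: {p}
  m: {p,v}
  p: {j,m,s,t,v}
  s: {p,t}
  t: {p,s}
  v: {m,p}

N(m) = ["p", "v"]

Answer: ["p", "v"]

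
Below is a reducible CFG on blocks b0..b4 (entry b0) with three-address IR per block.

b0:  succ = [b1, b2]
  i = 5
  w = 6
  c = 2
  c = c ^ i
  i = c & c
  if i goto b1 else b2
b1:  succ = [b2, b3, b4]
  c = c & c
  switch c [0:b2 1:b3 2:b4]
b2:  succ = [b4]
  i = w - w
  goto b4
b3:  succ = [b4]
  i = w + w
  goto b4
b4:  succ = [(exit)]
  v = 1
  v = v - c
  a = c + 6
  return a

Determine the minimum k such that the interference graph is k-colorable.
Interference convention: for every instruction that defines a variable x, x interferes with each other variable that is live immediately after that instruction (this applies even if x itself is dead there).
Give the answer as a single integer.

Answer: 3

Working:
Block summaries:
  b0: def={c,i,w} ue=∅
  b1: def={c} ue={c}
  b2: def={i} ue={w}
  b3: def={i} ue={w}
  b4: def={a,v} ue={c}

Live sets:
  b0: in=∅ out={c,w}
  b1: in={c,w} out={c,w}
  b2: in={c,w} out={c}
  b3: in={c,w} out={c}
  b4: in={c} out=∅

Interfere edges:
  a: ∅
  c: {i,v,w}
  i: {c,w}
  v: {c}
  w: {c,i}

Colouring:
  clique {c,i,w} ⇒ need ≥ 3
  assign a→r0 c→r0 i→r1 v→r1 w→r2 — no edge inside a register ⇒ χ ≤ 3
  χ = 3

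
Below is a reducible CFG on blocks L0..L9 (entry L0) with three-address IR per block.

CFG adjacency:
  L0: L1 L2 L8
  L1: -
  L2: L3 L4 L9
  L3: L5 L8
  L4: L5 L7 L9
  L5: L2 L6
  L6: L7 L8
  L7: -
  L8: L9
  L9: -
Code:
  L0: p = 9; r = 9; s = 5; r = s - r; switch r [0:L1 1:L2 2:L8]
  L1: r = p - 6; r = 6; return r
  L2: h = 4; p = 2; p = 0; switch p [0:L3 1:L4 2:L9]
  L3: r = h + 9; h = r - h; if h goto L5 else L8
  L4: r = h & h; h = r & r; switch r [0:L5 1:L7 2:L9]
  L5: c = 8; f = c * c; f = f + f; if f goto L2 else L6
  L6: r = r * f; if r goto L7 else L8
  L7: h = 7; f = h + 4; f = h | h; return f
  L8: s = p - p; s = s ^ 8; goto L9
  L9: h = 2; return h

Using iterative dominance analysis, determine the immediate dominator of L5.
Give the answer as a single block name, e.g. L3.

Answer: L2

Working:
idom tree: L1←L0 L2←L0 L3←L2 L4←L2 L5←L2 L6←L5 L7←L2 L8←L0 L9←L0
Dom∩ at merges:
  L2: preds {L0,L5}: {L0} ∩ {L0,L2,L5} = {L0}; idom=L0
  L5: preds {L3,L4}: {L0,L2,L3} ∩ {L0,L2,L4} = {L0,L2}; idom=L2
  L7: preds {L4,L6}: {L0,L2,L4} ∩ {L0,L2,L5,L6} = {L0,L2}; idom=L2
  L8: preds {L0,L3,L6}: {L0} ∩ {L0,L2,L3} ∩ {L0,L2,L5,L6} = {L0}; idom=L0
  L9: preds {L2,L4,L8}: {L0,L2} ∩ {L0,L2,L4} ∩ {L0,L8} = {L0}; idom=L0

idom(L5) = L2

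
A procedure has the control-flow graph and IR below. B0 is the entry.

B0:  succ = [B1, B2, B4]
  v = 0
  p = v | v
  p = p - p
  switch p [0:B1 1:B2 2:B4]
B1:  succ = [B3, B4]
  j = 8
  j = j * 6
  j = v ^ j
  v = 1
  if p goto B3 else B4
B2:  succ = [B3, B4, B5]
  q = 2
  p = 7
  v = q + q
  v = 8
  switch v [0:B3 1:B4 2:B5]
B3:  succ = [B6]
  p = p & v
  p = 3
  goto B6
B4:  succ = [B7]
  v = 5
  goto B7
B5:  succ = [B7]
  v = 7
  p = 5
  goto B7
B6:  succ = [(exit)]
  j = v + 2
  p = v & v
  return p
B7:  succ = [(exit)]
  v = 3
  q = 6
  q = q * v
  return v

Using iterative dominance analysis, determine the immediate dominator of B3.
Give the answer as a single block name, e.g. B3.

idom tree: B1←B0 B2←B0 B3←B0 B4←B0 B5←B2 B6←B3 B7←B0
Join-block Dom:
  B3: preds {B1,B2}: {B0,B1} ∩ {B0,B2} = {B0}; idom=B0
  B4: preds {B0,B1,B2}: {B0} ∩ {B0,B1} ∩ {B0,B2} = {B0}; idom=B0
  B7: preds {B4,B5}: {B0,B4} ∩ {B0,B2,B5} = {B0}; idom=B0

idom(B3) = B0

Answer: B0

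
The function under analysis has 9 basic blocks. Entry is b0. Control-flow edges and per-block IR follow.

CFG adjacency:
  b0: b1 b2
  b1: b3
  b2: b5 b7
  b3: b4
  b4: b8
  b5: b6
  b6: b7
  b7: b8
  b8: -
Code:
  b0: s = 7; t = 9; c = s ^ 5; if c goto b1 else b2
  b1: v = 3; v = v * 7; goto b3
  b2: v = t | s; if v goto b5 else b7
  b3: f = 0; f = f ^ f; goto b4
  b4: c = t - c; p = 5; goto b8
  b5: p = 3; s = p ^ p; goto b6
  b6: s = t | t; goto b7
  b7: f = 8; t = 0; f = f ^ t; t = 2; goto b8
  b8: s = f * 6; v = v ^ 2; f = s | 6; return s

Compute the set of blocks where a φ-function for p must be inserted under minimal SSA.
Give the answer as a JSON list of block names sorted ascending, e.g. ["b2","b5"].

Answer: ["b7", "b8"]

Analysis:
idom tree: b1←b0 b2←b0 b3←b1 b4←b3 b5←b2 b6←b5 b7←b2 b8←b0
Join-block Dom:
  b7: preds {b2,b6}: {b0,b2} ∩ {b0,b2,b5,b6} = {b0,b2}; idom=b2
  b8: preds {b4,b7}: {b0,b1,b3,b4} ∩ {b0,b2,b7} = {b0}; idom=b0

DF walk-up:
  b7←b2: walk · to b2
  b7←b6: walk b6→b5 to b2
  b8←b4: walk b4→b3→b1 to b0
  b8←b7: walk b7→b2 to b0
  b0: DF=∅
  b1: DF={b8}
  b2: DF={b8}
  b3: DF={b8}
  b4: DF={b8}
  b5: DF={b7}
  b6: DF={b7}
  b7: DF={b8}
  b8: DF=∅

φ for p: defs {b4,b5}
  DF⁺ = {b7,b8}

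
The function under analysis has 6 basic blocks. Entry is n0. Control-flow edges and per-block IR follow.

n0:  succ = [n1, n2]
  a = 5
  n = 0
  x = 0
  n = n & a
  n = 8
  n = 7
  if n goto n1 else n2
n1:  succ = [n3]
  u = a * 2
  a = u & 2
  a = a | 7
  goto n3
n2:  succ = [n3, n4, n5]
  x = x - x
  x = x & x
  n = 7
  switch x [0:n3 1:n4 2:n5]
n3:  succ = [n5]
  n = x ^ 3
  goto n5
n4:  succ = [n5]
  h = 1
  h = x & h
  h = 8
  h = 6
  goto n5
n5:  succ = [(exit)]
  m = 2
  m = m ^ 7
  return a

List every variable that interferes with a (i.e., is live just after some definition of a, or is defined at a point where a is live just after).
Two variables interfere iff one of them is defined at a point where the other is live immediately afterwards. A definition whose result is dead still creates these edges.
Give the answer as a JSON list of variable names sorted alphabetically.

Answer: ["h", "m", "n", "x"]

Working:
Per-block:
  n0: {a,n,x} / ∅
  n1: {a,u} / {a}
  n2: {n,x} / {x}
  n3: {n} / {x}
  n4: {h} / {x}
  n5: {m} / {a}

Liveness:
  live n0: ∅→{a,x}
  live n1: {a,x}→{a,x}
  live n2: {a,x}→{a,x}
  live n3: {a,x}→{a}
  live n4: {a,x}→{a}
  live n5: {a}→∅

Interfere edges:
  a↔{h,m,n,x}
  h↔{a,x}
  m↔{a}
  n↔{a,x}
  u↔{x}
  x↔{a,h,n,u}

N(a) = ["h", "m", "n", "x"]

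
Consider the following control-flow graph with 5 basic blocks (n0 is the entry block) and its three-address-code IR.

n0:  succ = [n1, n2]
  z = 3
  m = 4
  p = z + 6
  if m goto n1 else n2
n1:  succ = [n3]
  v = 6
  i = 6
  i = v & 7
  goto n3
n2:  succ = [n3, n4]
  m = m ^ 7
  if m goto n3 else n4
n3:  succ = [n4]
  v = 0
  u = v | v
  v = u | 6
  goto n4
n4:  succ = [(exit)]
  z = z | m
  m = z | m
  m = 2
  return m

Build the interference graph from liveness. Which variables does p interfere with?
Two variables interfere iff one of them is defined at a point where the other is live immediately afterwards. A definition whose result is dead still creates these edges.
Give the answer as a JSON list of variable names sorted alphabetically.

Answer: ["m", "z"]

Derivation:
Block summaries:
  n0: {m,p,z} / ∅
  n1: {i,v} / ∅
  n2: {m} / {m}
  n3: {u,v} / ∅
  n4: {m,z} / {m,z}

Live sets:
  live n0: ∅→{m,z}
  live n1: {m,z}→{m,z}
  live n2: {m,z}→{m,z}
  live n3: {m,z}→{m,z}
  live n4: {m,z}→∅

Interfere edges:
  i↔{m,v,z}
  m↔{i,p,u,v,z}
  p↔{m,z}
  u↔{m,z}
  v↔{i,m,z}
  z↔{i,m,p,u,v}

N(p) = ["m", "z"]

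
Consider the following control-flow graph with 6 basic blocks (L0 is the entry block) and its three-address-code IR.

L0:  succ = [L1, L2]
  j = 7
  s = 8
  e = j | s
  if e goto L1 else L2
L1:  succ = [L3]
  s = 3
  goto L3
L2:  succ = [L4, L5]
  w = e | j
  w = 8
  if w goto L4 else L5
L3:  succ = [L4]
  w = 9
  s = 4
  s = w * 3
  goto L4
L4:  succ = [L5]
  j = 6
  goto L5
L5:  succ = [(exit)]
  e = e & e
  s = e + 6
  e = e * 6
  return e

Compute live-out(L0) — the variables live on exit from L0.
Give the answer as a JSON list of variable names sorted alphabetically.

def/use:
  L0 def {e,j,s} use ∅
  L1 def {s} use ∅
  L2 def {w} use {e,j}
  L3 def {s,w} use ∅
  L4 def {j} use ∅
  L5 def {e,s} use {e}

Live sets:
  L0 li=∅ lo={e,j}
  L1 li={e} lo={e}
  L2 li={e,j} lo={e}
  L3 li={e} lo={e}
  L4 li={e} lo={e}
  L5 li={e} lo=∅

live-out(L0) = ["e", "j"]

Answer: ["e", "j"]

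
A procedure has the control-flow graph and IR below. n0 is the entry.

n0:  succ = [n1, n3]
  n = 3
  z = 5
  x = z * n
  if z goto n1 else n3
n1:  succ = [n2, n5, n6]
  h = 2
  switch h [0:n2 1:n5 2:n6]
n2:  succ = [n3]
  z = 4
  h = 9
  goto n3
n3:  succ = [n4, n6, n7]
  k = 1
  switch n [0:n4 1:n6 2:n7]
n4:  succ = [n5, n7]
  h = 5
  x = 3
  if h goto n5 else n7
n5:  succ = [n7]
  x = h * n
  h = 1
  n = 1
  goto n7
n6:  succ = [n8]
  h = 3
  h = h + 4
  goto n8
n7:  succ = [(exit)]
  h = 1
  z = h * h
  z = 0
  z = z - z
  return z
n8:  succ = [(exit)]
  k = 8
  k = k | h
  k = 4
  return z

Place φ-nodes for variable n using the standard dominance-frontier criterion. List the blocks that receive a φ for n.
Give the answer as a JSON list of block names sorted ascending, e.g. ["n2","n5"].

Answer: ["n7"]

Working:
idom tree: n1←n0 n2←n1 n3←n0 n4←n3 n5←n0 n6←n0 n7←n0 n8←n6
Join-block Dom:
  n3: preds {n0,n2}: {n0} ∩ {n0,n1,n2} = {n0}; idom=n0
  n5: preds {n1,n4}: {n0,n1} ∩ {n0,n3,n4} = {n0}; idom=n0
  n6: preds {n1,n3}: {n0,n1} ∩ {n0,n3} = {n0}; idom=n0
  n7: preds {n3,n4,n5}: {n0,n3} ∩ {n0,n3,n4} ∩ {n0,n5} = {n0}; idom=n0

DF walk-up:
  n3←n0: walk · to n0
  n3←n2: walk n2→n1 to n0
  n5←n1: walk n1 to n0
  n5←n4: walk n4→n3 to n0
  n6←n1: walk n1 to n0
  n6←n3: walk n3 to n0
  n7←n3: walk n3 to n0
  n7←n4: walk n4→n3 to n0
  n7←n5: walk n5 to n0
  n0 → ∅
  n1 → {n3,n5,n6}
  n2 → {n3}
  n3 → {n5,n6,n7}
  n4 → {n5,n7}
  n5 → {n7}
  n6 → ∅
  n7 → ∅
  n8 → ∅

φ for n: defs {n0,n5}
  DF⁺ = {n7}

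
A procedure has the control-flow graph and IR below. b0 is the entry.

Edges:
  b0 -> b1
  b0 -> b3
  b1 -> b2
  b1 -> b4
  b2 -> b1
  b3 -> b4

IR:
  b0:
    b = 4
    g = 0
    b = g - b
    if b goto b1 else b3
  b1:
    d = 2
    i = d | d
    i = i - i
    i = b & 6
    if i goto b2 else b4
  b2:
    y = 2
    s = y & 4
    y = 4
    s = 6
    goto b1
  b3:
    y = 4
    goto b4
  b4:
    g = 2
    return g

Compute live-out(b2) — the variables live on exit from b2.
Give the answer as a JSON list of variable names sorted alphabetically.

Answer: ["b"]

Derivation:
Block summaries:
  b0 def {b,g} use ∅
  b1 def {d,i} use {b}
  b2 def {s,y} use ∅
  b3 def {y} use ∅
  b4 def {g} use ∅

Liveness:
  live b0: ∅→{b}
  live b1: {b}→{b}
  live b2: {b}→{b}
  live b3: ∅→∅
  live b4: ∅→∅

live-out(b2) = ["b"]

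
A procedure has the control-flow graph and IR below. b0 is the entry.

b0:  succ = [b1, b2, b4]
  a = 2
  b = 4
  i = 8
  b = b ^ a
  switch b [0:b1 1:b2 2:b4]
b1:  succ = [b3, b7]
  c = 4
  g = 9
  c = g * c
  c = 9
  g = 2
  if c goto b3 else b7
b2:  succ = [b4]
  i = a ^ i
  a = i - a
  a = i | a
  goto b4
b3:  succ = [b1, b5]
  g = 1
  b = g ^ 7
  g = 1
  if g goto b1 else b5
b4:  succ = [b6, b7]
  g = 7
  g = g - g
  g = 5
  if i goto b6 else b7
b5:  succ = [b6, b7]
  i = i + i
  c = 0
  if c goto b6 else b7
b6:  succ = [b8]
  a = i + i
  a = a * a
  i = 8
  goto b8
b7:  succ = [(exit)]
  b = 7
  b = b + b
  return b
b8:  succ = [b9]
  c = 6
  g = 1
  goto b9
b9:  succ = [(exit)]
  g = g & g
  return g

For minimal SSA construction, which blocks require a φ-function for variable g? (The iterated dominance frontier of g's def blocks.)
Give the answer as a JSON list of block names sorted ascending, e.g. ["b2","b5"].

idom tree: b1←b0 b2←b0 b3←b1 b4←b0 b5←b3 b6←b0 b7←b0 b8←b6 b9←b8
Dom at joins:
  b1: preds {b0,b3}: {b0} ∩ {b0,b1,b3} = {b0}; idom=b0
  b4: preds {b0,b2}: {b0} ∩ {b0,b2} = {b0}; idom=b0
  b6: preds {b4,b5}: {b0,b4} ∩ {b0,b1,b3,b5} = {b0}; idom=b0
  b7: preds {b1,b4,b5}: {b0,b1} ∩ {b0,b4} ∩ {b0,b1,b3,b5} = {b0}; idom=b0

DF walk-up:
  join b1 pred b0: · stop@b0
  join b1 pred b3: b3→b1 stop@b0
  join b4 pred b0: · stop@b0
  join b4 pred b2: b2 stop@b0
  join b6 pred b4: b4 stop@b0
  join b6 pred b5: b5→b3→b1 stop@b0
  join b7 pred b1: b1 stop@b0
  join b7 pred b4: b4 stop@b0
  join b7 pred b5: b5→b3→b1 stop@b0
  b0: DF=∅
  b1: DF={b1,b6,b7}
  b2: DF={b4}
  b3: DF={b1,b6,b7}
  b4: DF={b6,b7}
  b5: DF={b6,b7}
  b6: DF=∅
  b7: DF=∅
  b8: DF=∅
  b9: DF=∅

φ for g: defs {b1,b3,b4,b8,b9}
  DF⁺ = {b1,b6,b7}

Answer: ["b1", "b6", "b7"]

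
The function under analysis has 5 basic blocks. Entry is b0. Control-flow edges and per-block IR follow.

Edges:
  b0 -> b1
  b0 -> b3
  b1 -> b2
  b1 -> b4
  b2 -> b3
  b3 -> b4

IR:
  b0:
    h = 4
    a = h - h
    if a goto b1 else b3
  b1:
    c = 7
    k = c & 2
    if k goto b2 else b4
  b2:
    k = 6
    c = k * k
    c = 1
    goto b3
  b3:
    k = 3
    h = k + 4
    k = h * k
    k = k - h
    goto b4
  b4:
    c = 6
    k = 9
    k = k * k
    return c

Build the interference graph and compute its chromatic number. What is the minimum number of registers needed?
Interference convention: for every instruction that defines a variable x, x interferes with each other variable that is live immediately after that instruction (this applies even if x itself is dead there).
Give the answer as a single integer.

Answer: 2

Derivation:
Block summaries:
  b0 def {a,h} use ∅
  b1 def {c,k} use ∅
  b2 def {c,k} use ∅
  b3 def {h,k} use ∅
  b4 def {c,k} use ∅

Live sets:
  b0: in=∅ out=∅
  b1: in=∅ out=∅
  b2: in=∅ out=∅
  b3: in=∅ out=∅
  b4: in=∅ out=∅

Interference:
  a↔∅
  c↔{k}
  h↔{k}
  k↔{c,h}

Registers:
  lower bound: {c,k} mutually conflict ⇒ χ ≥ 2
  assign a→r0 c→r1 h→r1 k→r0 — no edge inside a register ⇒ χ ≤ 2
  χ = 2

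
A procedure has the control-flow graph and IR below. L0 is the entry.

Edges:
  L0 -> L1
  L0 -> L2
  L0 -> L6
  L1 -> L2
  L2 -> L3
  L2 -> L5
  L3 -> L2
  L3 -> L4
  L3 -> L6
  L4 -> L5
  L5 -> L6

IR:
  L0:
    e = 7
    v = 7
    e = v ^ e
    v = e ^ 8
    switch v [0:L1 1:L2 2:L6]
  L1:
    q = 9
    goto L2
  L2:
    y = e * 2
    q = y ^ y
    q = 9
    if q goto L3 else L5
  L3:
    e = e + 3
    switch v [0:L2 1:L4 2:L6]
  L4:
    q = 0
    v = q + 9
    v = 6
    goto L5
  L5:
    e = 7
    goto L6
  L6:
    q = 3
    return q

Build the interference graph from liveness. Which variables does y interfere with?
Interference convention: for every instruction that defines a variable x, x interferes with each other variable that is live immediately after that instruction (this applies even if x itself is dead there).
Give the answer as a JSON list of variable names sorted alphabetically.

Block summaries:
  L0: def={e,v} ue=∅
  L1: def={q} ue=∅
  L2: def={q,y} ue={e}
  L3: def={e} ue={e,v}
  L4: def={q,v} ue=∅
  L5: def={e} ue=∅
  L6: def={q} ue=∅

Live sets:
  L0 li=∅ lo={e,v}
  L1 li={e,v} lo={e,v}
  L2 li={e,v} lo={e,v}
  L3 li={e,v} lo={e,v}
  L4 li=∅ lo=∅
  L5 li=∅ lo=∅
  L6 li=∅ lo=∅

Interfere edges:
  e↔{q,v,y}
  q↔{e,v}
  v↔{e,q,y}
  y↔{e,v}

N(y) = ["e", "v"]

Answer: ["e", "v"]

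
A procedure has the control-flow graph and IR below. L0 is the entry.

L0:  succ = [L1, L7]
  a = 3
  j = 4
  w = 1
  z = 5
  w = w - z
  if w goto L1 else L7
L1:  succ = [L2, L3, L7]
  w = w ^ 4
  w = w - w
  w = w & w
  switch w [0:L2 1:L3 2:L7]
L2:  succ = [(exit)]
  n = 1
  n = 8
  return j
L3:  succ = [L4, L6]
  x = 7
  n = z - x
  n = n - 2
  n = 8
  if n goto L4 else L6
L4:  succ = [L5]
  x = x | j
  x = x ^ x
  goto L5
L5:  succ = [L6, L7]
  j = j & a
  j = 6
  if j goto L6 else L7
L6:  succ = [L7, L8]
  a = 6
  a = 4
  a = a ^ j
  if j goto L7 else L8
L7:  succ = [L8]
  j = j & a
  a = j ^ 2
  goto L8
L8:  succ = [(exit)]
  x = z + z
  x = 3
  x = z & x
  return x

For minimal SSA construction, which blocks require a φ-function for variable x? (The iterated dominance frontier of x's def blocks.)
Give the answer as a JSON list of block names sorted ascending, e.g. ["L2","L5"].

idom tree: L1←L0 L2←L1 L3←L1 L4←L3 L5←L4 L6←L3 L7←L0 L8←L0
Dom at joins:
  L6: preds {L3,L5}: {L0,L1,L3} ∩ {L0,L1,L3,L4,L5} = {L0,L1,L3}; idom=L3
  L7: preds {L0,L1,L5,L6}: {L0} ∩ {L0,L1} ∩ {L0,L1,L3,L4,L5} ∩ {L0,L1,L3,L6} = {L0}; idom=L0
  L8: preds {L6,L7}: {L0,L1,L3,L6} ∩ {L0,L7} = {L0}; idom=L0

Frontier:
  join L6 pred L3: · stop@L3
  join L6 pred L5: L5→L4 stop@L3
  join L7 pred L0: · stop@L0
  join L7 pred L1: L1 stop@L0
  join L7 pred L5: L5→L4→L3→L1 stop@L0
  join L7 pred L6: L6→L3→L1 stop@L0
  join L8 pred L6: L6→L3→L1 stop@L0
  join L8 pred L7: L7 stop@L0
  L0: DF=∅
  L1: DF={L7,L8}
  L2: DF=∅
  L3: DF={L7,L8}
  L4: DF={L6,L7}
  L5: DF={L6,L7}
  L6: DF={L7,L8}
  L7: DF={L8}
  L8: DF=∅

φ for x: defs {L3,L4,L8}
  DF⁺ = {L6,L7,L8}

Answer: ["L6", "L7", "L8"]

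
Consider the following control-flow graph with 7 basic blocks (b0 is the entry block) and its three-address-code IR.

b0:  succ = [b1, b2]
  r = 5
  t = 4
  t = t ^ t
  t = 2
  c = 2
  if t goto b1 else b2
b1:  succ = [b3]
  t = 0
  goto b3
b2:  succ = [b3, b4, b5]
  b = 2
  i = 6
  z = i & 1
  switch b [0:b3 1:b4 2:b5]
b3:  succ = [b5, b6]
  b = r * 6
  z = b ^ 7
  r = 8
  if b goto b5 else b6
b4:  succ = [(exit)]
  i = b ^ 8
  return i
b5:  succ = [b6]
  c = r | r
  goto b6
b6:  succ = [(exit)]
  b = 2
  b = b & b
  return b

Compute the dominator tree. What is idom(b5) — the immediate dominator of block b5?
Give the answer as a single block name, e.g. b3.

idom tree: b1←b0 b2←b0 b3←b0 b4←b2 b5←b0 b6←b0
Join-block Dom:
  b3: preds {b1,b2}: {b0,b1} ∩ {b0,b2} = {b0}; idom=b0
  b5: preds {b2,b3}: {b0,b2} ∩ {b0,b3} = {b0}; idom=b0
  b6: preds {b3,b5}: {b0,b3} ∩ {b0,b5} = {b0}; idom=b0

idom(b5) = b0

Answer: b0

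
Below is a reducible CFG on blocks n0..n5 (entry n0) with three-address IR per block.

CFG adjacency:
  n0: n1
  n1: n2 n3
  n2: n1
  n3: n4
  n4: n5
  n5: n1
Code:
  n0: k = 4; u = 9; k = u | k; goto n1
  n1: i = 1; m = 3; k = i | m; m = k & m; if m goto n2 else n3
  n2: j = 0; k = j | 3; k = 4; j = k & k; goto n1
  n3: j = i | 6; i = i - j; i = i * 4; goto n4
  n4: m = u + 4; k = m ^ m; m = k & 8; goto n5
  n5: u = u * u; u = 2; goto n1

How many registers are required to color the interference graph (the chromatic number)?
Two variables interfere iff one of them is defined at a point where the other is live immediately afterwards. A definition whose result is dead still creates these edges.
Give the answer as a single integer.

Block summaries:
  n0: {k,u} / ∅
  n1: {i,k,m} / ∅
  n2: {j,k} / ∅
  n3: {i,j} / {i}
  n4: {k,m} / {u}
  n5: {u} / {u}

Backward fixpoint:
  n0 li=∅ lo={u}
  n1 li={u} lo={i,u}
  n2 li={u} lo={u}
  n3 li={i,u} lo={u}
  n4 li={u} lo={u}
  n5 li={u} lo={u}

Interference:
  i↔{j,k,m,u}
  j↔{i,u}
  k↔{i,m,u}
  m↔{i,k,u}
  u↔{i,j,k,m}

Chromatic number:
  lower bound: {i,k,m,u} mutually conflict ⇒ χ ≥ 4
  assign i→c0 j→c2 k→c2 m→c3 u→c1 — no edge inside a register ⇒ χ ≤ 4
  χ = 4

Answer: 4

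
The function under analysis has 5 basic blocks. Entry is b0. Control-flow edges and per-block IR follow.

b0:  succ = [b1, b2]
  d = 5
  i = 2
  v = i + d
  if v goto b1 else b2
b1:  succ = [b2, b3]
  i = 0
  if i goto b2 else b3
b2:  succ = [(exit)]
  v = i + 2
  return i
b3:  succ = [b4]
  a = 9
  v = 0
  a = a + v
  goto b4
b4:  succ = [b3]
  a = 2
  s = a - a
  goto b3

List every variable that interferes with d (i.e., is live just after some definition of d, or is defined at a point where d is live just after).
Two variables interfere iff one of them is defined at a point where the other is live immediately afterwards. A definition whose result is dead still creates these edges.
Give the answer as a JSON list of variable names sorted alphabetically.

Block summaries:
  b0: {d,i,v} / ∅
  b1: {i} / ∅
  b2: {v} / {i}
  b3: {a,v} / ∅
  b4: {a,s} / ∅

Liveness:
  b0 li=∅ lo={i}
  b1 li=∅ lo={i}
  b2 li={i} lo=∅
  b3 li=∅ lo=∅
  b4 li=∅ lo=∅

Conflict graph:
  a: {v}
  d: {i}
  i: {d,v}
  s: ∅
  v: {a,i}

N(d) = ["i"]

Answer: ["i"]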